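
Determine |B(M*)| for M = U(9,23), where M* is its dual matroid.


The dual of U(r,n) is U(n-r, n) = U(14,23).
Bases of U(14,23) are all (14)-element subsets.
|B(M*)| = C(23,14) = 817190.

817190


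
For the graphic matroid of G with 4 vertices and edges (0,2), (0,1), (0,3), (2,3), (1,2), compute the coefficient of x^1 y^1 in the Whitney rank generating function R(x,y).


R(x,y) = sum over A in 2^E of x^(r(E)-r(A)) * y^(|A|-r(A)).
G has 4 vertices, 5 edges. r(E) = 3.
Enumerate all 2^5 = 32 subsets.
Count subsets with r(E)-r(A)=1 and |A|-r(A)=1: 2.

2


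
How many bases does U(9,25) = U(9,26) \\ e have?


Deleting e from U(9,26) gives U(9,25) since n > r.
Bases of U(9,25) = (25 choose 9) = 2042975.

2042975


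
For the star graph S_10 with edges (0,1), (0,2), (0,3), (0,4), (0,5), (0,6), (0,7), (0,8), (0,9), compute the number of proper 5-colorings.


P(tree, k) = k * (k-1)^(9) for any tree on 10 vertices.
P(5) = 5 * 4^9 = 5 * 262144 = 1310720.

1310720


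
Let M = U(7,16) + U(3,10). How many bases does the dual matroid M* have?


(M1+M2)* = M1* + M2*.
M1* = U(9,16), bases: C(16,9) = 11440.
M2* = U(7,10), bases: C(10,7) = 120.
|B(M*)| = 11440 * 120 = 1372800.

1372800


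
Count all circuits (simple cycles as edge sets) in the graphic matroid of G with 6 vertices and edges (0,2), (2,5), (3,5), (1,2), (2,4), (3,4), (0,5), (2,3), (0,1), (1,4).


A circuit in a graphic matroid = edge set of a simple cycle.
G has 6 vertices and 10 edges.
Enumerating all minimal edge subsets forming cycles...
Total circuits found: 21.

21


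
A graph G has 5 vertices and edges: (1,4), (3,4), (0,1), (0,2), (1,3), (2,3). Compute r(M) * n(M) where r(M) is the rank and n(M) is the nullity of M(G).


r(M) = |V| - c = 5 - 1 = 4.
nullity = |E| - r(M) = 6 - 4 = 2.
Product = 4 * 2 = 8.

8


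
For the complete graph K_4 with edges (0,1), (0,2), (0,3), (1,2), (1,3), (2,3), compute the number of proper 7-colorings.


P(K_4, k) = k(k-1)(k-2)...(k-3).
P(7) = (7) * (6) * (5) * (4) = 840.

840


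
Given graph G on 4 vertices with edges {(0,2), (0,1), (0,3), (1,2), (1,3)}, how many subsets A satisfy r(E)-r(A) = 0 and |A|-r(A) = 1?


R(x,y) = sum over A in 2^E of x^(r(E)-r(A)) * y^(|A|-r(A)).
G has 4 vertices, 5 edges. r(E) = 3.
Enumerate all 2^5 = 32 subsets.
Count subsets with r(E)-r(A)=0 and |A|-r(A)=1: 5.

5


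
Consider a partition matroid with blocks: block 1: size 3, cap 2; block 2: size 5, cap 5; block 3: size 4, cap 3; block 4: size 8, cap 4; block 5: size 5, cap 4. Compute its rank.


Rank of a partition matroid = sum of min(|Si|, ci) for each block.
= min(3,2) + min(5,5) + min(4,3) + min(8,4) + min(5,4)
= 2 + 5 + 3 + 4 + 4
= 18.

18


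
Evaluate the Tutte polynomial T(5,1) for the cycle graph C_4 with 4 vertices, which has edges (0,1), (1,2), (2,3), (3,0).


T(C_4; x,y) = x + x^2 + ... + x^(3) + y.
T(5,1) = 5^1 + 5^2 + 5^3 + 1
= 5 + 25 + 125 + 1
= 156.

156


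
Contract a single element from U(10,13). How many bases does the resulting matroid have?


Contracting e from U(10,13) gives U(9,12).
Bases of U(9,12) = C(12,9) = 220.

220


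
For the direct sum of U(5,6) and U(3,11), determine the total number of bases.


Bases of a direct sum M1 + M2: |B| = |B(M1)| * |B(M2)|.
|B(U(5,6))| = C(6,5) = 6.
|B(U(3,11))| = C(11,3) = 165.
Total bases = 6 * 165 = 990.

990


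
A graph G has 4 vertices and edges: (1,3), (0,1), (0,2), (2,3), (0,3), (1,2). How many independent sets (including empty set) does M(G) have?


An independent set in a graphic matroid is an acyclic edge subset.
G has 4 vertices and 6 edges.
Enumerate all 2^6 = 64 subsets, checking for acyclicity.
Total independent sets = 38.

38


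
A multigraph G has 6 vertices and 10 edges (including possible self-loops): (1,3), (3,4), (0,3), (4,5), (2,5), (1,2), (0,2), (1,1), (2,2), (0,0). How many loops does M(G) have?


In a graphic matroid, a loop is a self-loop edge (u,u) with rank 0.
Examining all 10 edges for self-loops...
Self-loops found: (1,1), (2,2), (0,0)
Number of loops = 3.

3


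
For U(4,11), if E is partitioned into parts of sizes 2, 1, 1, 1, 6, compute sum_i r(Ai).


r(Ai) = min(|Ai|, 4) for each part.
Sum = min(2,4) + min(1,4) + min(1,4) + min(1,4) + min(6,4)
    = 2 + 1 + 1 + 1 + 4
    = 9.

9


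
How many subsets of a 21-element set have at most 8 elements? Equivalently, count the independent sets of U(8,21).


Independent sets of U(8,21) are all subsets of size <= 8.
Count = C(21,0) + C(21,1) + C(21,2) + C(21,3) + C(21,4) + C(21,5) + C(21,6) + C(21,7) + C(21,8)
     = 1 + 21 + 210 + 1330 + 5985 + 20349 + 54264 + 116280 + 203490
     = 401930.

401930


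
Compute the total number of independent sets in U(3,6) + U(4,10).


For a direct sum, |I(M1+M2)| = |I(M1)| * |I(M2)|.
|I(U(3,6))| = sum C(6,k) for k=0..3 = 42.
|I(U(4,10))| = sum C(10,k) for k=0..4 = 386.
Total = 42 * 386 = 16212.

16212


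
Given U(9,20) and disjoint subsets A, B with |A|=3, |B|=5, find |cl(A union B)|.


|A union B| = 3 + 5 = 8 (disjoint).
In U(9,20), cl(S) = S if |S| < 9, else cl(S) = E.
Since 8 < 9, cl(A union B) = A union B.
|cl(A union B)| = 8.

8


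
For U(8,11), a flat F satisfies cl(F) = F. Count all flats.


Flats of U(8,11): every subset of size < 8 is a flat, plus E itself.
Count = (11 choose 0) + (11 choose 1) + (11 choose 2) + (11 choose 3) + (11 choose 4) + (11 choose 5) + (11 choose 6) + (11 choose 7) + 1
     = 1 + 11 + 55 + 165 + 330 + 462 + 462 + 330 + 1
     = 1817.

1817


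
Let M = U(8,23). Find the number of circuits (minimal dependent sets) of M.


In U(8,23), circuits are the (9)-element subsets.
Any set of 9 elements is dependent, and removing any one element gives
an independent set of size 8, so it is a minimal dependent set.
Number of circuits = (23 choose 9) = 817190.

817190


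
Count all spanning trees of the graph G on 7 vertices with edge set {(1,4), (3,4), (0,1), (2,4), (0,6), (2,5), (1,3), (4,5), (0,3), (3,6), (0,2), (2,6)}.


By Kirchhoff's matrix tree theorem, the number of spanning trees equals
the determinant of any cofactor of the Laplacian matrix L.
G has 7 vertices and 12 edges.
Computing the (6 x 6) cofactor determinant gives 335.

335


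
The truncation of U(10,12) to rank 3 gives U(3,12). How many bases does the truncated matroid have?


Truncating U(10,12) to rank 3 gives U(3,12).
Bases of U(3,12) are all 3-element subsets of 12 elements.
Number of bases = C(12,3) = 12! / (3! * 9!) = 220.

220


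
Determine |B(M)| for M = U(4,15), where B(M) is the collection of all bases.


Bases of U(4,15) are all 4-element subsets of the 15-element ground set.
Number of bases = C(15,4).
C(15,4) = 15! / (4! * 11!) = 1365.

1365


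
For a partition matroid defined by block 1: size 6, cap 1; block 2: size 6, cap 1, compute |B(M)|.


A basis picks exactly ci elements from block i.
Number of bases = product of C(|Si|, ci).
= C(6,1) * C(6,1)
= 6 * 6
= 36.

36


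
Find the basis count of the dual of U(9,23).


The dual of U(r,n) is U(n-r, n) = U(14,23).
Bases of U(14,23) are all (14)-element subsets.
|B(M*)| = C(23,14) = 23! / (14! * 9!) = 817190.

817190


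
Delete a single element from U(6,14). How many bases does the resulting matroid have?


Deleting e from U(6,14) gives U(6,13) since n > r.
Bases of U(6,13) = C(13,6) = 1716.

1716


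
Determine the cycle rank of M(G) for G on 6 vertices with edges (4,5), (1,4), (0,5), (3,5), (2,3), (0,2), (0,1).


Cycle rank (nullity) = |E| - r(M) = |E| - (|V| - c).
|E| = 7, |V| = 6, c = 1.
Nullity = 7 - (6 - 1) = 7 - 5 = 2.

2


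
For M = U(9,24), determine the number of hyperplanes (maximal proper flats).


Hyperplanes of U(9,24) are flats of rank 8.
In a uniform matroid, these are exactly the (8)-element subsets.
Count = (24 choose 8) = 735471.

735471


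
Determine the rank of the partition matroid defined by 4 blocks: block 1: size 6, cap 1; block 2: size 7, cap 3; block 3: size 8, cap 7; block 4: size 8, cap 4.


Rank of a partition matroid = sum of min(|Si|, ci) for each block.
= min(6,1) + min(7,3) + min(8,7) + min(8,4)
= 1 + 3 + 7 + 4
= 15.

15


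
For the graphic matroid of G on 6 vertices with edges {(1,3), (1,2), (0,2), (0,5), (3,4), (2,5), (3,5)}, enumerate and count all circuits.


A circuit in a graphic matroid = edge set of a simple cycle.
G has 6 vertices and 7 edges.
Enumerating all minimal edge subsets forming cycles...
Total circuits found: 3.

3


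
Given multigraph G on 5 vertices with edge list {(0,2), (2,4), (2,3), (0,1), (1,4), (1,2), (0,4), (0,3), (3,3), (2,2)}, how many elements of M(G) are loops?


In a graphic matroid, a loop is a self-loop edge (u,u) with rank 0.
Examining all 10 edges for self-loops...
Self-loops found: (3,3), (2,2)
Number of loops = 2.

2


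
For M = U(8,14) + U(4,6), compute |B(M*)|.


(M1+M2)* = M1* + M2*.
M1* = U(6,14), bases: C(14,6) = 3003.
M2* = U(2,6), bases: C(6,2) = 15.
|B(M*)| = 3003 * 15 = 45045.

45045


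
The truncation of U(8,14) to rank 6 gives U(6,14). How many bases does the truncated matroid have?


Truncating U(8,14) to rank 6 gives U(6,14).
Bases of U(6,14) are all 6-element subsets of 14 elements.
Number of bases = (14 choose 6) = 3003.

3003


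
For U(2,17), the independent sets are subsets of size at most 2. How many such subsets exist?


Independent sets of U(2,17) are all subsets of size <= 2.
Count = (17 choose 0) + (17 choose 1) + (17 choose 2)
     = 1 + 17 + 136
     = 154.

154


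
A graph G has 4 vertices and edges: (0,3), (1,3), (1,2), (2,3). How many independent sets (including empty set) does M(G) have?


An independent set in a graphic matroid is an acyclic edge subset.
G has 4 vertices and 4 edges.
Enumerate all 2^4 = 16 subsets, checking for acyclicity.
Total independent sets = 14.

14


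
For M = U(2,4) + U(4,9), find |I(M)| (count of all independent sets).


For a direct sum, |I(M1+M2)| = |I(M1)| * |I(M2)|.
|I(U(2,4))| = sum C(4,k) for k=0..2 = 11.
|I(U(4,9))| = sum C(9,k) for k=0..4 = 256.
Total = 11 * 256 = 2816.

2816


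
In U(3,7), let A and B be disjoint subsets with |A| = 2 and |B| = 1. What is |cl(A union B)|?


|A union B| = 2 + 1 = 3 (disjoint).
In U(3,7), cl(S) = S if |S| < 3, else cl(S) = E.
Since 3 >= 3, cl(A union B) = E.
|cl(A union B)| = 7.

7


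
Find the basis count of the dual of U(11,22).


The dual of U(r,n) is U(n-r, n) = U(11,22).
Bases of U(11,22) are all (11)-element subsets.
|B(M*)| = C(22,11) = 705432.

705432


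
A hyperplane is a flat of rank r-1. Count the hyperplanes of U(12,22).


Hyperplanes of U(12,22) are flats of rank 11.
In a uniform matroid, these are exactly the (11)-element subsets.
Count = C(22,11) = 705432.

705432


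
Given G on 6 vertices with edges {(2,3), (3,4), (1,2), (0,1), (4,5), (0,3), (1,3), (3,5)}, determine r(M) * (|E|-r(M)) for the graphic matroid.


r(M) = |V| - c = 6 - 1 = 5.
nullity = |E| - r(M) = 8 - 5 = 3.
Product = 5 * 3 = 15.

15


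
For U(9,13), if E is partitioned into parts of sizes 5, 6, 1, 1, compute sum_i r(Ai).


r(Ai) = min(|Ai|, 9) for each part.
Sum = min(5,9) + min(6,9) + min(1,9) + min(1,9)
    = 5 + 6 + 1 + 1
    = 13.

13


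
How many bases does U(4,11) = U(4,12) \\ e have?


Deleting e from U(4,12) gives U(4,11) since n > r.
Bases of U(4,11) = (11 choose 4) = 330.

330


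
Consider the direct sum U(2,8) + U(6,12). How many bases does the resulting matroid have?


Bases of a direct sum M1 + M2: |B| = |B(M1)| * |B(M2)|.
|B(U(2,8))| = C(8,2) = 28.
|B(U(6,12))| = C(12,6) = 924.
Total bases = 28 * 924 = 25872.

25872


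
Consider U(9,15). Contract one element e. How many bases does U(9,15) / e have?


Contracting e from U(9,15) gives U(8,14).
Bases of U(8,14) = C(14,8) = 14! / (8! * 6!) = 3003.

3003


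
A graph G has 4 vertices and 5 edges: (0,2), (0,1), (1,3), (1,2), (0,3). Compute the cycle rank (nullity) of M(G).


Cycle rank (nullity) = |E| - r(M) = |E| - (|V| - c).
|E| = 5, |V| = 4, c = 1.
Nullity = 5 - (4 - 1) = 5 - 3 = 2.

2


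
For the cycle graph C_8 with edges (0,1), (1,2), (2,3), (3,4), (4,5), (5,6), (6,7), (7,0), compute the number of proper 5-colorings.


P(C_8, k) = (k-1)^8 + (-1)^8*(k-1).
P(5) = (4)^8 + 4
= 65536 + 4 = 65540.

65540


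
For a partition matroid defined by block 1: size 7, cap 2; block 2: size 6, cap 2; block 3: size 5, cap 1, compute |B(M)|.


A basis picks exactly ci elements from block i.
Number of bases = product of C(|Si|, ci).
= C(7,2) * C(6,2) * C(5,1)
= 21 * 15 * 5
= 1575.

1575


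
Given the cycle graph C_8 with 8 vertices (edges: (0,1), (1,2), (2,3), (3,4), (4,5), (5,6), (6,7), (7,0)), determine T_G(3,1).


T(C_8; x,y) = x + x^2 + ... + x^(7) + y.
T(3,1) = 3^1 + 3^2 + 3^3 + 3^4 + 3^5 + 3^6 + 3^7 + 1
= 3 + 9 + 27 + 81 + 243 + 729 + 2187 + 1
= 3280.

3280


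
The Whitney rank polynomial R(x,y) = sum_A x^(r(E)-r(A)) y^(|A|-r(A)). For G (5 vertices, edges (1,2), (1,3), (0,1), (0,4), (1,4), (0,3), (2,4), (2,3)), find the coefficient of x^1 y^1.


R(x,y) = sum over A in 2^E of x^(r(E)-r(A)) * y^(|A|-r(A)).
G has 5 vertices, 8 edges. r(E) = 4.
Enumerate all 2^8 = 256 subsets.
Count subsets with r(E)-r(A)=1 and |A|-r(A)=1: 25.

25


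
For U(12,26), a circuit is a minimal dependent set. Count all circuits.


In U(12,26), circuits are the (13)-element subsets.
Any set of 13 elements is dependent, and removing any one element gives
an independent set of size 12, so it is a minimal dependent set.
Number of circuits = C(26,13) = 26! / (13! * 13!) = 10400600.

10400600


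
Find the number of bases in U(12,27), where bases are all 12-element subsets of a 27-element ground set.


Bases of U(12,27) are all 12-element subsets of the 27-element ground set.
Number of bases = C(27,12).
(27 choose 12) = 17383860.

17383860


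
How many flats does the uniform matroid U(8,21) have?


Flats of U(8,21): every subset of size < 8 is a flat, plus E itself.
Count = (21 choose 0) + (21 choose 1) + (21 choose 2) + (21 choose 3) + (21 choose 4) + (21 choose 5) + (21 choose 6) + (21 choose 7) + 1
     = 1 + 21 + 210 + 1330 + 5985 + 20349 + 54264 + 116280 + 1
     = 198441.

198441


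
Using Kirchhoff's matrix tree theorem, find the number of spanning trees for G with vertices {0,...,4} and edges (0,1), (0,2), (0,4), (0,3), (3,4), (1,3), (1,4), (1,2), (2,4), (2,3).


By Kirchhoff's matrix tree theorem, the number of spanning trees equals
the determinant of any cofactor of the Laplacian matrix L.
G has 5 vertices and 10 edges.
Computing the (4 x 4) cofactor determinant gives 125.

125


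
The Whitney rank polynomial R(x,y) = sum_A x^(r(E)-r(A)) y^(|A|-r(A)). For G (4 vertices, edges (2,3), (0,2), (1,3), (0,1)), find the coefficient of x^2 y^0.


R(x,y) = sum over A in 2^E of x^(r(E)-r(A)) * y^(|A|-r(A)).
G has 4 vertices, 4 edges. r(E) = 3.
Enumerate all 2^4 = 16 subsets.
Count subsets with r(E)-r(A)=2 and |A|-r(A)=0: 4.

4


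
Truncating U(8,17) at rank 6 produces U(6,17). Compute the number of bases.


Truncating U(8,17) to rank 6 gives U(6,17).
Bases of U(6,17) are all 6-element subsets of 17 elements.
Number of bases = C(17,6) = 12376.

12376


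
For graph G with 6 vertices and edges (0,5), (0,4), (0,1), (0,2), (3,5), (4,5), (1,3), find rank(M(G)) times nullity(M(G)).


r(M) = |V| - c = 6 - 1 = 5.
nullity = |E| - r(M) = 7 - 5 = 2.
Product = 5 * 2 = 10.

10


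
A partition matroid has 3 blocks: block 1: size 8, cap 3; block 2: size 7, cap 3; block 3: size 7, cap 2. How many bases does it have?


A basis picks exactly ci elements from block i.
Number of bases = product of C(|Si|, ci).
= C(8,3) * C(7,3) * C(7,2)
= 56 * 35 * 21
= 41160.

41160


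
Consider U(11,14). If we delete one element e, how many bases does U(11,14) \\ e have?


Deleting e from U(11,14) gives U(11,13) since n > r.
Bases of U(11,13) = C(13,11) = 78.

78


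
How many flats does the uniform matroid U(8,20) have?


Flats of U(8,20): every subset of size < 8 is a flat, plus E itself.
Count = (20 choose 0) + (20 choose 1) + (20 choose 2) + (20 choose 3) + (20 choose 4) + (20 choose 5) + (20 choose 6) + (20 choose 7) + 1
     = 1 + 20 + 190 + 1140 + 4845 + 15504 + 38760 + 77520 + 1
     = 137981.

137981


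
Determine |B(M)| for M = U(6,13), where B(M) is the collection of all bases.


Bases of U(6,13) are all 6-element subsets of the 13-element ground set.
Number of bases = C(13,6).
C(13,6) = 1716.

1716


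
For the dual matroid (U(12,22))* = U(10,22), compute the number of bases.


The dual of U(r,n) is U(n-r, n) = U(10,22).
Bases of U(10,22) are all (10)-element subsets.
|B(M*)| = (22 choose 10) = 646646.

646646


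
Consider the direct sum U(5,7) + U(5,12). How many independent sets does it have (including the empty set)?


For a direct sum, |I(M1+M2)| = |I(M1)| * |I(M2)|.
|I(U(5,7))| = sum C(7,k) for k=0..5 = 120.
|I(U(5,12))| = sum C(12,k) for k=0..5 = 1586.
Total = 120 * 1586 = 190320.

190320


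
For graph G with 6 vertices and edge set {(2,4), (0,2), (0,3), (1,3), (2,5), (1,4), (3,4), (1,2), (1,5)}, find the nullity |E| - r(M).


Cycle rank (nullity) = |E| - r(M) = |E| - (|V| - c).
|E| = 9, |V| = 6, c = 1.
Nullity = 9 - (6 - 1) = 9 - 5 = 4.

4


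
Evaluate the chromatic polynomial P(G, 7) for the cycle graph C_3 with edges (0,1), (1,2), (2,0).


P(C_3, k) = (k-1)^3 + (-1)^3*(k-1).
P(7) = (6)^3 - 6
= 216 - 6 = 210.

210


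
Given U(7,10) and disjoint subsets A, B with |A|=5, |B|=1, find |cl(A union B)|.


|A union B| = 5 + 1 = 6 (disjoint).
In U(7,10), cl(S) = S if |S| < 7, else cl(S) = E.
Since 6 < 7, cl(A union B) = A union B.
|cl(A union B)| = 6.

6


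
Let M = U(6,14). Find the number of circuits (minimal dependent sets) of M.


In U(6,14), circuits are the (7)-element subsets.
Any set of 7 elements is dependent, and removing any one element gives
an independent set of size 6, so it is a minimal dependent set.
Number of circuits = C(14,7) = 14! / (7! * 7!) = 3432.

3432


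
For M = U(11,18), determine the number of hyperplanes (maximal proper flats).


Hyperplanes of U(11,18) are flats of rank 10.
In a uniform matroid, these are exactly the (10)-element subsets.
Count = C(18,10) = 43758.

43758


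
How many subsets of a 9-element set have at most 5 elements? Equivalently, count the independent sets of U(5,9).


Independent sets of U(5,9) are all subsets of size <= 5.
Count = (9 choose 0) + (9 choose 1) + (9 choose 2) + (9 choose 3) + (9 choose 4) + (9 choose 5)
     = 1 + 9 + 36 + 84 + 126 + 126
     = 382.

382


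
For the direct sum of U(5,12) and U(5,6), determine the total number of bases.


Bases of a direct sum M1 + M2: |B| = |B(M1)| * |B(M2)|.
|B(U(5,12))| = C(12,5) = 792.
|B(U(5,6))| = C(6,5) = 6.
Total bases = 792 * 6 = 4752.

4752


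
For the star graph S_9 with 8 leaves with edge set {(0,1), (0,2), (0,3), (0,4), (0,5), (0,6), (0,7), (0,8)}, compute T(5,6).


A star on 9 vertices is a tree with 8 edges.
T(x,y) = x^(8) for any tree.
T(5,6) = 5^8 = 390625.

390625


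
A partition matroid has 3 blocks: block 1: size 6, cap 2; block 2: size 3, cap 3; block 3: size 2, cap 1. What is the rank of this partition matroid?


Rank of a partition matroid = sum of min(|Si|, ci) for each block.
= min(6,2) + min(3,3) + min(2,1)
= 2 + 3 + 1
= 6.

6


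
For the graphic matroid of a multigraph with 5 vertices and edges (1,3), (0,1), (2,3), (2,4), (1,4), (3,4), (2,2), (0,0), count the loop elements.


In a graphic matroid, a loop is a self-loop edge (u,u) with rank 0.
Examining all 8 edges for self-loops...
Self-loops found: (2,2), (0,0)
Number of loops = 2.

2


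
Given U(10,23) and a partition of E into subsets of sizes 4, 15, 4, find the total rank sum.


r(Ai) = min(|Ai|, 10) for each part.
Sum = min(4,10) + min(15,10) + min(4,10)
    = 4 + 10 + 4
    = 18.

18


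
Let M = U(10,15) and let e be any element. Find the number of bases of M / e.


Contracting e from U(10,15) gives U(9,14).
Bases of U(9,14) = C(14,9) = 2002.

2002


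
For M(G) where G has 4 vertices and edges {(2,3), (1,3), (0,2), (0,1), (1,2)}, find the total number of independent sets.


An independent set in a graphic matroid is an acyclic edge subset.
G has 4 vertices and 5 edges.
Enumerate all 2^5 = 32 subsets, checking for acyclicity.
Total independent sets = 24.

24


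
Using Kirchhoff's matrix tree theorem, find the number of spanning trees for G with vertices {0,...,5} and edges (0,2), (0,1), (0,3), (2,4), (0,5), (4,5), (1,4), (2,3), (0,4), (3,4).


By Kirchhoff's matrix tree theorem, the number of spanning trees equals
the determinant of any cofactor of the Laplacian matrix L.
G has 6 vertices and 10 edges.
Computing the (5 x 5) cofactor determinant gives 96.

96


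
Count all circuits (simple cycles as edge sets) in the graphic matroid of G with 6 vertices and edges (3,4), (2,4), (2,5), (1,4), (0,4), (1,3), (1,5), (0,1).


A circuit in a graphic matroid = edge set of a simple cycle.
G has 6 vertices and 8 edges.
Enumerating all minimal edge subsets forming cycles...
Total circuits found: 6.

6


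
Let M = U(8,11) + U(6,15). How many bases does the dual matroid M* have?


(M1+M2)* = M1* + M2*.
M1* = U(3,11), bases: C(11,3) = 165.
M2* = U(9,15), bases: C(15,9) = 5005.
|B(M*)| = 165 * 5005 = 825825.

825825


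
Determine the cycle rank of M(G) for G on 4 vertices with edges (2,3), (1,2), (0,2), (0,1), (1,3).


Cycle rank (nullity) = |E| - r(M) = |E| - (|V| - c).
|E| = 5, |V| = 4, c = 1.
Nullity = 5 - (4 - 1) = 5 - 3 = 2.

2


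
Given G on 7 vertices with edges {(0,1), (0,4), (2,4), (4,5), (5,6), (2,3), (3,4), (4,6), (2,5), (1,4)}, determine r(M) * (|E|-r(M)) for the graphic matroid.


r(M) = |V| - c = 7 - 1 = 6.
nullity = |E| - r(M) = 10 - 6 = 4.
Product = 6 * 4 = 24.

24


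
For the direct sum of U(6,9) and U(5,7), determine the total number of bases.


Bases of a direct sum M1 + M2: |B| = |B(M1)| * |B(M2)|.
|B(U(6,9))| = C(9,6) = 84.
|B(U(5,7))| = C(7,5) = 21.
Total bases = 84 * 21 = 1764.

1764


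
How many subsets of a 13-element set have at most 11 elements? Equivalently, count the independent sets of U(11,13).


Independent sets of U(11,13) are all subsets of size <= 11.
Count = (13 choose 0) + (13 choose 1) + (13 choose 2) + (13 choose 3) + (13 choose 4) + (13 choose 5) + (13 choose 6) + (13 choose 7) + (13 choose 8) + (13 choose 9) + (13 choose 10) + (13 choose 11)
     = 1 + 13 + 78 + 286 + 715 + 1287 + 1716 + 1716 + 1287 + 715 + 286 + 78
     = 8178.

8178


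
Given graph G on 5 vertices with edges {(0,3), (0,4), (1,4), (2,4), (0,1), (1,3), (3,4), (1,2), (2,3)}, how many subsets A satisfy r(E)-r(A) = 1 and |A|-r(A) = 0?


R(x,y) = sum over A in 2^E of x^(r(E)-r(A)) * y^(|A|-r(A)).
G has 5 vertices, 9 edges. r(E) = 4.
Enumerate all 2^9 = 512 subsets.
Count subsets with r(E)-r(A)=1 and |A|-r(A)=0: 77.

77


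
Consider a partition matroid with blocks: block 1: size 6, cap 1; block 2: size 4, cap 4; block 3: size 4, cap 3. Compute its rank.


Rank of a partition matroid = sum of min(|Si|, ci) for each block.
= min(6,1) + min(4,4) + min(4,3)
= 1 + 4 + 3
= 8.

8


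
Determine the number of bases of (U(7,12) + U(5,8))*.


(M1+M2)* = M1* + M2*.
M1* = U(5,12), bases: C(12,5) = 792.
M2* = U(3,8), bases: C(8,3) = 56.
|B(M*)| = 792 * 56 = 44352.

44352


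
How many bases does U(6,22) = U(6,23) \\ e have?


Deleting e from U(6,23) gives U(6,22) since n > r.
Bases of U(6,22) = C(22,6) = 22! / (6! * 16!) = 74613.

74613


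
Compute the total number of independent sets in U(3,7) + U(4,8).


For a direct sum, |I(M1+M2)| = |I(M1)| * |I(M2)|.
|I(U(3,7))| = sum C(7,k) for k=0..3 = 64.
|I(U(4,8))| = sum C(8,k) for k=0..4 = 163.
Total = 64 * 163 = 10432.

10432


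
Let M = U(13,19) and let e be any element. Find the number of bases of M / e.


Contracting e from U(13,19) gives U(12,18).
Bases of U(12,18) = C(18,12) = 18564.

18564


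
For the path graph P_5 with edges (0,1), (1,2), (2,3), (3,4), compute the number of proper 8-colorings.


P(P_5, k) = k * (k-1)^(4).
P(8) = 8 * 7^4 = 8 * 2401 = 19208.

19208


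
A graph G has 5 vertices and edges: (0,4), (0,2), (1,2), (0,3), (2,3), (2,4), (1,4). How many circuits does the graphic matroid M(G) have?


A circuit in a graphic matroid = edge set of a simple cycle.
G has 5 vertices and 7 edges.
Enumerating all minimal edge subsets forming cycles...
Total circuits found: 6.

6


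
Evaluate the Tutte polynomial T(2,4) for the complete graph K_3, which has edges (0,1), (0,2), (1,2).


T(K_3; x,y) = x^2 + x + y.
T(2,4) = 4 + 2 + 4 = 10.

10


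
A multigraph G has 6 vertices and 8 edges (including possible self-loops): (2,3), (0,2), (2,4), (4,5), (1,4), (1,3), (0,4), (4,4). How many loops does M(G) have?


In a graphic matroid, a loop is a self-loop edge (u,u) with rank 0.
Examining all 8 edges for self-loops...
Self-loops found: (4,4)
Number of loops = 1.

1


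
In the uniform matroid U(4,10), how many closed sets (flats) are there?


Flats of U(4,10): every subset of size < 4 is a flat, plus E itself.
Count = (10 choose 0) + (10 choose 1) + (10 choose 2) + (10 choose 3) + 1
     = 1 + 10 + 45 + 120 + 1
     = 177.

177


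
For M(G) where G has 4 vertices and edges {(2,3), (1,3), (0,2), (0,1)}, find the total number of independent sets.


An independent set in a graphic matroid is an acyclic edge subset.
G has 4 vertices and 4 edges.
Enumerate all 2^4 = 16 subsets, checking for acyclicity.
Total independent sets = 15.

15


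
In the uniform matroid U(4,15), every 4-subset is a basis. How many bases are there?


Bases of U(4,15) are all 4-element subsets of the 15-element ground set.
Number of bases = C(15,4).
C(15,4) = (15 * 14 * 13 * 12) / (1 * 2 * 3 * 4) = 1365.

1365


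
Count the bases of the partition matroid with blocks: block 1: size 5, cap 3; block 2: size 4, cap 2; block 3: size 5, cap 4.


A basis picks exactly ci elements from block i.
Number of bases = product of C(|Si|, ci).
= C(5,3) * C(4,2) * C(5,4)
= 10 * 6 * 5
= 300.

300


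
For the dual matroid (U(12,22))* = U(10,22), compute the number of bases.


The dual of U(r,n) is U(n-r, n) = U(10,22).
Bases of U(10,22) are all (10)-element subsets.
|B(M*)| = (22 choose 10) = 646646.

646646


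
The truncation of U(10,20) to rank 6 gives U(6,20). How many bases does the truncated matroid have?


Truncating U(10,20) to rank 6 gives U(6,20).
Bases of U(6,20) are all 6-element subsets of 20 elements.
Number of bases = C(20,6) = 38760.

38760


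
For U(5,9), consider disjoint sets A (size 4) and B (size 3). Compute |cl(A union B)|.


|A union B| = 4 + 3 = 7 (disjoint).
In U(5,9), cl(S) = S if |S| < 5, else cl(S) = E.
Since 7 >= 5, cl(A union B) = E.
|cl(A union B)| = 9.

9


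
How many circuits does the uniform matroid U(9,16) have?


In U(9,16), circuits are the (10)-element subsets.
Any set of 10 elements is dependent, and removing any one element gives
an independent set of size 9, so it is a minimal dependent set.
Number of circuits = C(16,10) = 16! / (10! * 6!) = 8008.

8008


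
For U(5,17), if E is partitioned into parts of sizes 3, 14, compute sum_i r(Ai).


r(Ai) = min(|Ai|, 5) for each part.
Sum = min(3,5) + min(14,5)
    = 3 + 5
    = 8.

8


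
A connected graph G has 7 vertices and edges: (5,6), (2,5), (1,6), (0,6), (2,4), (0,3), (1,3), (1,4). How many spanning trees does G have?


By Kirchhoff's matrix tree theorem, the number of spanning trees equals
the determinant of any cofactor of the Laplacian matrix L.
G has 7 vertices and 8 edges.
Computing the (6 x 6) cofactor determinant gives 19.

19


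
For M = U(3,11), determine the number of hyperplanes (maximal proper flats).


Hyperplanes of U(3,11) are flats of rank 2.
In a uniform matroid, these are exactly the (2)-element subsets.
Count = (11 choose 2) = 55.

55


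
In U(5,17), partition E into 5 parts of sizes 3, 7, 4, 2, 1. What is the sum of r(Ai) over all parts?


r(Ai) = min(|Ai|, 5) for each part.
Sum = min(3,5) + min(7,5) + min(4,5) + min(2,5) + min(1,5)
    = 3 + 5 + 4 + 2 + 1
    = 15.

15


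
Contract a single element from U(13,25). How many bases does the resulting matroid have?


Contracting e from U(13,25) gives U(12,24).
Bases of U(12,24) = C(24,12) = 2704156.

2704156


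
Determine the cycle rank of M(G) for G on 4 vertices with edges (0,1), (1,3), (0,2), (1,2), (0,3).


Cycle rank (nullity) = |E| - r(M) = |E| - (|V| - c).
|E| = 5, |V| = 4, c = 1.
Nullity = 5 - (4 - 1) = 5 - 3 = 2.

2


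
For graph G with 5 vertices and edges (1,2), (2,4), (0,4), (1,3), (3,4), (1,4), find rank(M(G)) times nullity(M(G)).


r(M) = |V| - c = 5 - 1 = 4.
nullity = |E| - r(M) = 6 - 4 = 2.
Product = 4 * 2 = 8.

8


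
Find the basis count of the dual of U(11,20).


The dual of U(r,n) is U(n-r, n) = U(9,20).
Bases of U(9,20) are all (9)-element subsets.
|B(M*)| = C(20,9) = 20! / (9! * 11!) = 167960.

167960


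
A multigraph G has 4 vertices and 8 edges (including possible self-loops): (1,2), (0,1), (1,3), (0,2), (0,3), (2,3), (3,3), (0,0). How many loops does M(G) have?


In a graphic matroid, a loop is a self-loop edge (u,u) with rank 0.
Examining all 8 edges for self-loops...
Self-loops found: (3,3), (0,0)
Number of loops = 2.

2


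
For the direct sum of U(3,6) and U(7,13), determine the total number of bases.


Bases of a direct sum M1 + M2: |B| = |B(M1)| * |B(M2)|.
|B(U(3,6))| = C(6,3) = 20.
|B(U(7,13))| = C(13,7) = 1716.
Total bases = 20 * 1716 = 34320.

34320


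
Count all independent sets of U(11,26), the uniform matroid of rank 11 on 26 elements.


Independent sets of U(11,26) are all subsets of size <= 11.
Count = (26 choose 0) + (26 choose 1) + (26 choose 2) + (26 choose 3) + (26 choose 4) + (26 choose 5) + (26 choose 6) + (26 choose 7) + (26 choose 8) + (26 choose 9) + (26 choose 10) + (26 choose 11)
     = 1 + 26 + 325 + 2600 + 14950 + 65780 + 230230 + 657800 + 1562275 + 3124550 + 5311735 + 7726160
     = 18696432.

18696432


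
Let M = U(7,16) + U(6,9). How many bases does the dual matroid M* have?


(M1+M2)* = M1* + M2*.
M1* = U(9,16), bases: C(16,9) = 11440.
M2* = U(3,9), bases: C(9,3) = 84.
|B(M*)| = 11440 * 84 = 960960.

960960


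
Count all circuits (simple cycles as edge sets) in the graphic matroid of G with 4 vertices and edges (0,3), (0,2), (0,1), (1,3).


A circuit in a graphic matroid = edge set of a simple cycle.
G has 4 vertices and 4 edges.
Enumerating all minimal edge subsets forming cycles...
Total circuits found: 1.

1


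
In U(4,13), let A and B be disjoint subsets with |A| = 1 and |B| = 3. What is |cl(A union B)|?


|A union B| = 1 + 3 = 4 (disjoint).
In U(4,13), cl(S) = S if |S| < 4, else cl(S) = E.
Since 4 >= 4, cl(A union B) = E.
|cl(A union B)| = 13.

13


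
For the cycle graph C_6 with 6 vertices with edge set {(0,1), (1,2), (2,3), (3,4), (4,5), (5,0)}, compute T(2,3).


T(C_6; x,y) = x + x^2 + ... + x^(5) + y.
T(2,3) = 2^1 + 2^2 + 2^3 + 2^4 + 2^5 + 3
= 2 + 4 + 8 + 16 + 32 + 3
= 65.

65


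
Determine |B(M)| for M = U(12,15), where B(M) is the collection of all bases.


Bases of U(12,15) are all 12-element subsets of the 15-element ground set.
Number of bases = C(15,12).
(15 choose 12) = 455.

455


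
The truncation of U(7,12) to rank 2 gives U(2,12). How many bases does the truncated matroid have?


Truncating U(7,12) to rank 2 gives U(2,12).
Bases of U(2,12) are all 2-element subsets of 12 elements.
Number of bases = (12 choose 2) = 66.

66


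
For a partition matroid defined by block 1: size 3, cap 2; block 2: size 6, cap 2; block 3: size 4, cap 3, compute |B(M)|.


A basis picks exactly ci elements from block i.
Number of bases = product of C(|Si|, ci).
= C(3,2) * C(6,2) * C(4,3)
= 3 * 15 * 4
= 180.

180


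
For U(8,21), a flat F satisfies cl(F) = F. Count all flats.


Flats of U(8,21): every subset of size < 8 is a flat, plus E itself.
Count = (21 choose 0) + (21 choose 1) + (21 choose 2) + (21 choose 3) + (21 choose 4) + (21 choose 5) + (21 choose 6) + (21 choose 7) + 1
     = 1 + 21 + 210 + 1330 + 5985 + 20349 + 54264 + 116280 + 1
     = 198441.

198441


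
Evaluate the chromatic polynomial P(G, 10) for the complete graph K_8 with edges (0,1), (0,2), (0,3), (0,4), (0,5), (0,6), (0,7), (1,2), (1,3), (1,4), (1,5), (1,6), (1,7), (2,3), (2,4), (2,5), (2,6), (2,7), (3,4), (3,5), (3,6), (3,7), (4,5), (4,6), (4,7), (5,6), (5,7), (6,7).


P(K_8, k) = k(k-1)(k-2)...(k-7).
P(10) = (10) * (9) * (8) * (7) * (6) * (5) * (4) * (3) = 1814400.

1814400


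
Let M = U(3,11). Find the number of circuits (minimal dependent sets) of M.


In U(3,11), circuits are the (4)-element subsets.
Any set of 4 elements is dependent, and removing any one element gives
an independent set of size 3, so it is a minimal dependent set.
Number of circuits = C(11,4) = 11! / (4! * 7!) = 330.

330


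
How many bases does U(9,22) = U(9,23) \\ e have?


Deleting e from U(9,23) gives U(9,22) since n > r.
Bases of U(9,22) = C(22,9) = 497420.

497420


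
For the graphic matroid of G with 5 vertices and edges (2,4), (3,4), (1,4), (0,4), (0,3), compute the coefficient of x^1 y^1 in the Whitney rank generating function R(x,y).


R(x,y) = sum over A in 2^E of x^(r(E)-r(A)) * y^(|A|-r(A)).
G has 5 vertices, 5 edges. r(E) = 4.
Enumerate all 2^5 = 32 subsets.
Count subsets with r(E)-r(A)=1 and |A|-r(A)=1: 2.

2


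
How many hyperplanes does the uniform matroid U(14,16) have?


Hyperplanes of U(14,16) are flats of rank 13.
In a uniform matroid, these are exactly the (13)-element subsets.
Count = (16 choose 13) = 560.

560


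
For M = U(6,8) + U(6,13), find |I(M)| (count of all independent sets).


For a direct sum, |I(M1+M2)| = |I(M1)| * |I(M2)|.
|I(U(6,8))| = sum C(8,k) for k=0..6 = 247.
|I(U(6,13))| = sum C(13,k) for k=0..6 = 4096.
Total = 247 * 4096 = 1011712.

1011712


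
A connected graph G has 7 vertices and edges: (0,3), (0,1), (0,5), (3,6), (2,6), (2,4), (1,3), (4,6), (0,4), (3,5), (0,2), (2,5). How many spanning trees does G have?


By Kirchhoff's matrix tree theorem, the number of spanning trees equals
the determinant of any cofactor of the Laplacian matrix L.
G has 7 vertices and 12 edges.
Computing the (6 x 6) cofactor determinant gives 324.

324


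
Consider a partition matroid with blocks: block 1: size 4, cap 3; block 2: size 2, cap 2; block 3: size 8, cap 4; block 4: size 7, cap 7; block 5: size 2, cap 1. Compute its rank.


Rank of a partition matroid = sum of min(|Si|, ci) for each block.
= min(4,3) + min(2,2) + min(8,4) + min(7,7) + min(2,1)
= 3 + 2 + 4 + 7 + 1
= 17.

17


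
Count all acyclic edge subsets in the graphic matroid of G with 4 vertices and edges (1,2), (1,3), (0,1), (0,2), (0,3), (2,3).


An independent set in a graphic matroid is an acyclic edge subset.
G has 4 vertices and 6 edges.
Enumerate all 2^6 = 64 subsets, checking for acyclicity.
Total independent sets = 38.

38


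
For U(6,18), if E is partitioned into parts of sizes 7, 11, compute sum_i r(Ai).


r(Ai) = min(|Ai|, 6) for each part.
Sum = min(7,6) + min(11,6)
    = 6 + 6
    = 12.

12


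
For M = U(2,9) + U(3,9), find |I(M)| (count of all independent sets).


For a direct sum, |I(M1+M2)| = |I(M1)| * |I(M2)|.
|I(U(2,9))| = sum C(9,k) for k=0..2 = 46.
|I(U(3,9))| = sum C(9,k) for k=0..3 = 130.
Total = 46 * 130 = 5980.

5980


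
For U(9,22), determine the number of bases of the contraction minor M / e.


Contracting e from U(9,22) gives U(8,21).
Bases of U(8,21) = (21 choose 8) = 203490.

203490


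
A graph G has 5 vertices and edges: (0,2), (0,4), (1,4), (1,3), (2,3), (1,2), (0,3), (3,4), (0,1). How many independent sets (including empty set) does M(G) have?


An independent set in a graphic matroid is an acyclic edge subset.
G has 5 vertices and 9 edges.
Enumerate all 2^9 = 512 subsets, checking for acyclicity.
Total independent sets = 198.

198


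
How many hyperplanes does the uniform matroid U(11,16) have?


Hyperplanes of U(11,16) are flats of rank 10.
In a uniform matroid, these are exactly the (10)-element subsets.
Count = (16 choose 10) = 8008.

8008


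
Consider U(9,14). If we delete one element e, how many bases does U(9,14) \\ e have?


Deleting e from U(9,14) gives U(9,13) since n > r.
Bases of U(9,13) = (13 choose 9) = 715.

715


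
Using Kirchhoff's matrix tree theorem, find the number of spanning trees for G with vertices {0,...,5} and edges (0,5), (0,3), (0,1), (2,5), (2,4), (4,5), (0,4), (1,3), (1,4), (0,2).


By Kirchhoff's matrix tree theorem, the number of spanning trees equals
the determinant of any cofactor of the Laplacian matrix L.
G has 6 vertices and 10 edges.
Computing the (5 x 5) cofactor determinant gives 104.

104


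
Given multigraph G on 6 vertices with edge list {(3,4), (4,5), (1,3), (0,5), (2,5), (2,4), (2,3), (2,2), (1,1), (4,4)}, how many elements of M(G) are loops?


In a graphic matroid, a loop is a self-loop edge (u,u) with rank 0.
Examining all 10 edges for self-loops...
Self-loops found: (2,2), (1,1), (4,4)
Number of loops = 3.

3


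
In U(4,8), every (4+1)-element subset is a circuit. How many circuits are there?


In U(4,8), circuits are the (5)-element subsets.
Any set of 5 elements is dependent, and removing any one element gives
an independent set of size 4, so it is a minimal dependent set.
Number of circuits = C(8,5) = 8! / (5! * 3!) = 56.

56


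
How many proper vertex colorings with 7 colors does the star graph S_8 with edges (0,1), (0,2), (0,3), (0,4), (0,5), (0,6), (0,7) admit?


P(tree, k) = k * (k-1)^(7) for any tree on 8 vertices.
P(7) = 7 * 6^7 = 7 * 279936 = 1959552.

1959552


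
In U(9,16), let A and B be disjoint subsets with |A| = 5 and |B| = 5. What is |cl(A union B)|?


|A union B| = 5 + 5 = 10 (disjoint).
In U(9,16), cl(S) = S if |S| < 9, else cl(S) = E.
Since 10 >= 9, cl(A union B) = E.
|cl(A union B)| = 16.

16


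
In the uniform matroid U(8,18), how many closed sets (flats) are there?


Flats of U(8,18): every subset of size < 8 is a flat, plus E itself.
Count = (18 choose 0) + (18 choose 1) + (18 choose 2) + (18 choose 3) + (18 choose 4) + (18 choose 5) + (18 choose 6) + (18 choose 7) + 1
     = 1 + 18 + 153 + 816 + 3060 + 8568 + 18564 + 31824 + 1
     = 63005.

63005


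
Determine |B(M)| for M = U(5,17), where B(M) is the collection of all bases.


Bases of U(5,17) are all 5-element subsets of the 17-element ground set.
Number of bases = C(17,5).
C(17,5) = 6188.

6188


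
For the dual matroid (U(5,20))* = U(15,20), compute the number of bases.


The dual of U(r,n) is U(n-r, n) = U(15,20).
Bases of U(15,20) are all (15)-element subsets.
|B(M*)| = C(20,15) = 20! / (15! * 5!) = 15504.

15504


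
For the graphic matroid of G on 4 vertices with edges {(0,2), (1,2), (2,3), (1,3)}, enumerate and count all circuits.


A circuit in a graphic matroid = edge set of a simple cycle.
G has 4 vertices and 4 edges.
Enumerating all minimal edge subsets forming cycles...
Total circuits found: 1.

1


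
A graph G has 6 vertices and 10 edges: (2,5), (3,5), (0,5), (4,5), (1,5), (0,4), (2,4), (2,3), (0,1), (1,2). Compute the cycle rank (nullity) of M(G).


Cycle rank (nullity) = |E| - r(M) = |E| - (|V| - c).
|E| = 10, |V| = 6, c = 1.
Nullity = 10 - (6 - 1) = 10 - 5 = 5.

5


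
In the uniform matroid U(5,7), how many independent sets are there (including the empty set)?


Independent sets of U(5,7) are all subsets of size <= 5.
Count = C(7,0) + C(7,1) + C(7,2) + C(7,3) + C(7,4) + C(7,5)
     = 1 + 7 + 21 + 35 + 35 + 21
     = 120.

120


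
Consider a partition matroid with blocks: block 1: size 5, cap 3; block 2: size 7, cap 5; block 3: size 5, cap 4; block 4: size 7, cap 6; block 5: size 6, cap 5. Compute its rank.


Rank of a partition matroid = sum of min(|Si|, ci) for each block.
= min(5,3) + min(7,5) + min(5,4) + min(7,6) + min(6,5)
= 3 + 5 + 4 + 6 + 5
= 23.

23
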